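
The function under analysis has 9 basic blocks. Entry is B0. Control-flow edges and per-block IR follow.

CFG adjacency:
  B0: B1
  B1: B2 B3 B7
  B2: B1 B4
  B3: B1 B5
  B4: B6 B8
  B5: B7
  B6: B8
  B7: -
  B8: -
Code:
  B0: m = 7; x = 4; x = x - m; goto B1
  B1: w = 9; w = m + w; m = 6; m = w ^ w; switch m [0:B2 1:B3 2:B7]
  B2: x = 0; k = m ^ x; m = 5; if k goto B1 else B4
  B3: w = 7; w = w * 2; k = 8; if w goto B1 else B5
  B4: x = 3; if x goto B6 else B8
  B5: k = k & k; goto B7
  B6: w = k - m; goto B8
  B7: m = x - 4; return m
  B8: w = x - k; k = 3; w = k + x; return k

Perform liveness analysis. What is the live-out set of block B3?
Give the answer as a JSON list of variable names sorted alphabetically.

Answer: ["k", "m", "x"]

Working:
Block summaries:
  B0: {m,x} / ∅
  B1: {m,w} / {m}
  B2: {k,m,x} / {m}
  B3: {k,w} / ∅
  B4: {x} / ∅
  B5: {k} / {k}
  B6: {w} / {k,m}
  B7: {m} / {x}
  B8: {k,w} / {k,x}

Live sets:
  B0: in=∅ out={m,x}
  B1: in={m,x} out={m,x}
  B2: in={m} out={k,m,x}
  B3: in={m,x} out={k,m,x}
  B4: in={k,m} out={k,m,x}
  B5: in={k,x} out={x}
  B6: in={k,m,x} out={k,x}
  B7: in={x} out=∅
  B8: in={k,x} out=∅

live-out(B3) = ["k", "m", "x"]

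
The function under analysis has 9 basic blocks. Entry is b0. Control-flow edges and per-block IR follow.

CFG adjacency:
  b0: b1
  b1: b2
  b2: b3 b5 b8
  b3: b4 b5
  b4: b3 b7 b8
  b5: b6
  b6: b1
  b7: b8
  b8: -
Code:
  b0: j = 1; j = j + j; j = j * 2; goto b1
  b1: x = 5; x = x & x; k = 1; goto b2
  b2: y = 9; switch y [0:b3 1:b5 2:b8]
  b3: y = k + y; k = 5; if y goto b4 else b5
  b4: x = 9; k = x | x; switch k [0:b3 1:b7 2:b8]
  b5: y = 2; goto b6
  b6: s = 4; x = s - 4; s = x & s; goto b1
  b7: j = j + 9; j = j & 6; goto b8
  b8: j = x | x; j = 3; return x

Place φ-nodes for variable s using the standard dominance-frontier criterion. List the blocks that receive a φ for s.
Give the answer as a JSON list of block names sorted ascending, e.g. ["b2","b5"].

Answer: ["b1"]

Analysis:
idom tree: b1←b0 b2←b1 b3←b2 b4←b3 b5←b2 b6←b5 b7←b4 b8←b2
Dom∩ at merges:
  b1: preds {b0,b6}: {b0} ∩ {b0,b1,b2,b5,b6} = {b0}; idom=b0
  b3: preds {b2,b4}: {b0,b1,b2} ∩ {b0,b1,b2,b3,b4} = {b0,b1,b2}; idom=b2
  b5: preds {b2,b3}: {b0,b1,b2} ∩ {b0,b1,b2,b3} = {b0,b1,b2}; idom=b2
  b8: preds {b2,b4,b7}: {b0,b1,b2} ∩ {b0,b1,b2,b3,b4} ∩ {b0,b1,b2,b3,b4,b7} = {b0,b1,b2}; idom=b2

Frontier:
  join b1 pred b0: · stop@b0
  join b1 pred b6: b6→b5→b2→b1 stop@b0
  join b3 pred b2: · stop@b2
  join b3 pred b4: b4→b3 stop@b2
  join b5 pred b2: · stop@b2
  join b5 pred b3: b3 stop@b2
  join b8 pred b2: · stop@b2
  join b8 pred b4: b4→b3 stop@b2
  join b8 pred b7: b7→b4→b3 stop@b2
  DF(b0)=∅
  DF(b1)={b1}
  DF(b2)={b1}
  DF(b3)={b3,b5,b8}
  DF(b4)={b3,b8}
  DF(b5)={b1}
  DF(b6)={b1}
  DF(b7)={b8}
  DF(b8)=∅

φ for s: defs {b6}
  DF⁺ = {b1}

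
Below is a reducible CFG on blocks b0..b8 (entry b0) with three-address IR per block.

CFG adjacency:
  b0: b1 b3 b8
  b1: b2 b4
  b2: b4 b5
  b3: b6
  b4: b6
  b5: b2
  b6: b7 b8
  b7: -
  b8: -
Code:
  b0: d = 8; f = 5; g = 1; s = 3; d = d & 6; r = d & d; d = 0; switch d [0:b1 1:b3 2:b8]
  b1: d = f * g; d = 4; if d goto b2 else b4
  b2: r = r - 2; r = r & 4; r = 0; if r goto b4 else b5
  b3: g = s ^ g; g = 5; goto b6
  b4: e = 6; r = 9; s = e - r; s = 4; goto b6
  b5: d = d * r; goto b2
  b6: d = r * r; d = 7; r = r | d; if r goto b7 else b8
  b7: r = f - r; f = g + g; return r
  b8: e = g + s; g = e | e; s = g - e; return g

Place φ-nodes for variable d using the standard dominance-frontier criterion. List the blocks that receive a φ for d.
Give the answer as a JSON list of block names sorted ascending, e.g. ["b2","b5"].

idom tree: b1←b0 b2←b1 b3←b0 b4←b1 b5←b2 b6←b0 b7←b6 b8←b0
Dom at joins:
  b2: preds {b1,b5}: {b0,b1} ∩ {b0,b1,b2,b5} = {b0,b1}; idom=b1
  b4: preds {b1,b2}: {b0,b1} ∩ {b0,b1,b2} = {b0,b1}; idom=b1
  b6: preds {b3,b4}: {b0,b3} ∩ {b0,b1,b4} = {b0}; idom=b0
  b8: preds {b0,b6}: {b0} ∩ {b0,b6} = {b0}; idom=b0

DF walk-up:
  b2←b1: walk · to b1
  b2←b5: walk b5→b2 to b1
  b4←b1: walk · to b1
  b4←b2: walk b2 to b1
  b6←b3: walk b3 to b0
  b6←b4: walk b4→b1 to b0
  b8←b0: walk · to b0
  b8←b6: walk b6 to b0
  b0 → ∅
  b1 → {b6}
  b2 → {b2,b4}
  b3 → {b6}
  b4 → {b6}
  b5 → {b2}
  b6 → {b8}
  b7 → ∅
  b8 → ∅

φ for d: defs {b0,b1,b5,b6}
  DF⁺ = {b2,b4,b6,b8}

Answer: ["b2", "b4", "b6", "b8"]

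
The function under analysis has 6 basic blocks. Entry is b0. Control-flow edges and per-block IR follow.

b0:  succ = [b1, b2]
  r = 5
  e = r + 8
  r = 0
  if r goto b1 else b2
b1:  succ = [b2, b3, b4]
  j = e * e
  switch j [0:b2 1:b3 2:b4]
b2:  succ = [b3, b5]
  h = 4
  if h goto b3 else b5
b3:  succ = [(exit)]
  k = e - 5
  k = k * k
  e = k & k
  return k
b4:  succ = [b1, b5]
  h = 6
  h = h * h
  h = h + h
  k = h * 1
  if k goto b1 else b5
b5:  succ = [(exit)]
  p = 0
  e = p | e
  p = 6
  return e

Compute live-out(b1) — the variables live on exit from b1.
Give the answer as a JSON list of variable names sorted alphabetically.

Answer: ["e"]

Working:
Block summaries:
  b0: {e,r} / ∅
  b1: {j} / {e}
  b2: {h} / ∅
  b3: {e,k} / {e}
  b4: {h,k} / ∅
  b5: {e,p} / {e}

Live sets:
  b0 li=∅ lo={e}
  b1 li={e} lo={e}
  b2 li={e} lo={e}
  b3 li={e} lo=∅
  b4 li={e} lo={e}
  b5 li={e} lo=∅

live-out(b1) = ["e"]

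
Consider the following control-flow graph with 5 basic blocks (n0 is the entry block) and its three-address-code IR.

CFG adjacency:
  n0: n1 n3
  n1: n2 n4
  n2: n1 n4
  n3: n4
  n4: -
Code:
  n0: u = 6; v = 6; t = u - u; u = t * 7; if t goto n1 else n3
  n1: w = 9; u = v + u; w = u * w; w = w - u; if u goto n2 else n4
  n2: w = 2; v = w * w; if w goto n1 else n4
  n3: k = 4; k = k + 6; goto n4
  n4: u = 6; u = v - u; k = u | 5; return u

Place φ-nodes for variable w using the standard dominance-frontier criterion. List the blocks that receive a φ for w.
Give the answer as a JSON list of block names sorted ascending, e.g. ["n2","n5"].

Answer: ["n1", "n4"]

Analysis:
idom tree: n1←n0 n2←n1 n3←n0 n4←n0
Dom at joins:
  n1: preds {n0,n2}: {n0} ∩ {n0,n1,n2} = {n0}; idom=n0
  n4: preds {n1,n2,n3}: {n0,n1} ∩ {n0,n1,n2} ∩ {n0,n3} = {n0}; idom=n0

Frontier:
  join n1 pred n0: · stop@n0
  join n1 pred n2: n2→n1 stop@n0
  join n4 pred n1: n1 stop@n0
  join n4 pred n2: n2→n1 stop@n0
  join n4 pred n3: n3 stop@n0
  n0 → ∅
  n1 → {n1,n4}
  n2 → {n1,n4}
  n3 → {n4}
  n4 → ∅

φ for w: defs {n1,n2}
  DF⁺ = {n1,n4}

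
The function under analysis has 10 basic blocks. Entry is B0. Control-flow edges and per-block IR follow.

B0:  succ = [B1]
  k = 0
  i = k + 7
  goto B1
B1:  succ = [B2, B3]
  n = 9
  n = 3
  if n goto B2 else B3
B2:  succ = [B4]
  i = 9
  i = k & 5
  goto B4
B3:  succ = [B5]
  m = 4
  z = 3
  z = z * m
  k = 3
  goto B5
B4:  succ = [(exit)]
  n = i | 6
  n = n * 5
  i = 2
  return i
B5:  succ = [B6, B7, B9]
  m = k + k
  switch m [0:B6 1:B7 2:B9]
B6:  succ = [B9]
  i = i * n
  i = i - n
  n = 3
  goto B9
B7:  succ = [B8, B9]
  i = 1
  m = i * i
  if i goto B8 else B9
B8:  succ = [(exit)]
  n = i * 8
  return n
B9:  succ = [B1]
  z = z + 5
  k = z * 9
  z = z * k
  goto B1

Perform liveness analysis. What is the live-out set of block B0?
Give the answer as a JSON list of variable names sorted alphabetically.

Answer: ["i", "k"]

Working:
Block summaries:
  B0: def={i,k} ue=∅
  B1: def={n} ue=∅
  B2: def={i} ue={k}
  B3: def={k,m,z} ue=∅
  B4: def={i,n} ue={i}
  B5: def={m} ue={k}
  B6: def={i,n} ue={i,n}
  B7: def={i,m} ue=∅
  B8: def={n} ue={i}
  B9: def={k,z} ue={z}

Live sets:
  B0: in=∅ out={i,k}
  B1: in={i,k} out={i,k,n}
  B2: in={k} out={i}
  B3: in={i,n} out={i,k,n,z}
  B4: in={i} out=∅
  B5: in={i,k,n,z} out={i,n,z}
  B6: in={i,n,z} out={i,z}
  B7: in={z} out={i,z}
  B8: in={i} out=∅
  B9: in={i,z} out={i,k}

live-out(B0) = ["i", "k"]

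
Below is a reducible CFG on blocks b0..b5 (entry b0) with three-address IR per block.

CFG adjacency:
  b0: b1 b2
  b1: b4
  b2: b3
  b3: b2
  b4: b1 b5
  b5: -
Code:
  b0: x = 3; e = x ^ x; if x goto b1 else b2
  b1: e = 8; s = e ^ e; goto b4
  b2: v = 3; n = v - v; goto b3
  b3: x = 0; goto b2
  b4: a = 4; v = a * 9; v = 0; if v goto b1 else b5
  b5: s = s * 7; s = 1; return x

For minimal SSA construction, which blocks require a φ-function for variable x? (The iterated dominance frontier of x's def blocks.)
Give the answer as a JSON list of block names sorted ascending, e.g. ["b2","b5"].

Answer: ["b2"]

Analysis:
idom tree: b1←b0 b2←b0 b3←b2 b4←b1 b5←b4
Dom at joins:
  b1: preds {b0,b4}: {b0} ∩ {b0,b1,b4} = {b0}; idom=b0
  b2: preds {b0,b3}: {b0} ∩ {b0,b2,b3} = {b0}; idom=b0

Frontier:
  join b1 pred b0: · stop@b0
  join b1 pred b4: b4→b1 stop@b0
  join b2 pred b0: · stop@b0
  join b2 pred b3: b3→b2 stop@b0
  b0: DF=∅
  b1: DF={b1}
  b2: DF={b2}
  b3: DF={b2}
  b4: DF={b1}
  b5: DF=∅

φ for x: defs {b0,b3}
  DF⁺ = {b2}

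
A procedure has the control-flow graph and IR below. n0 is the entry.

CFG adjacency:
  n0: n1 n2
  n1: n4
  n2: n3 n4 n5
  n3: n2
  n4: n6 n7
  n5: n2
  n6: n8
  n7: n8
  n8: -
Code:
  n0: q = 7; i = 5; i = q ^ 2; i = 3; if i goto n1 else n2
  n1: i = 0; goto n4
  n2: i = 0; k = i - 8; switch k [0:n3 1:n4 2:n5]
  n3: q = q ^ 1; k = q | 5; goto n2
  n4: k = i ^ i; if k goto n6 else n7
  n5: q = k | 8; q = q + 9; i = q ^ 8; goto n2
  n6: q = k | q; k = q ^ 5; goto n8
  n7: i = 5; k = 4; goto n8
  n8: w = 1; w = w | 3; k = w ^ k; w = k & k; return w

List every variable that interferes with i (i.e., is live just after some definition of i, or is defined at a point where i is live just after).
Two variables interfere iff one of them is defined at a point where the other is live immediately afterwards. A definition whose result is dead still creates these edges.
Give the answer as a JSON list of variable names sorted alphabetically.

Answer: ["k", "q"]

Working:
def/use:
  n0: {i,q} / ∅
  n1: {i} / ∅
  n2: {i,k} / ∅
  n3: {k,q} / {q}
  n4: {k} / {i}
  n5: {i,q} / {k}
  n6: {k,q} / {k,q}
  n7: {i,k} / ∅
  n8: {k,w} / {k}

Live sets:
  n0 li=∅ lo={q}
  n1 li={q} lo={i,q}
  n2 li={q} lo={i,k,q}
  n3 li={q} lo={q}
  n4 li={i,q} lo={k,q}
  n5 li={k} lo={q}
  n6 li={k,q} lo={k}
  n7 li=∅ lo={k}
  n8 li={k} lo=∅

Interfere edges:
  i — {k,q}
  k — {i,q,w}
  q — {i,k}
  w — {k}

N(i) = ["k", "q"]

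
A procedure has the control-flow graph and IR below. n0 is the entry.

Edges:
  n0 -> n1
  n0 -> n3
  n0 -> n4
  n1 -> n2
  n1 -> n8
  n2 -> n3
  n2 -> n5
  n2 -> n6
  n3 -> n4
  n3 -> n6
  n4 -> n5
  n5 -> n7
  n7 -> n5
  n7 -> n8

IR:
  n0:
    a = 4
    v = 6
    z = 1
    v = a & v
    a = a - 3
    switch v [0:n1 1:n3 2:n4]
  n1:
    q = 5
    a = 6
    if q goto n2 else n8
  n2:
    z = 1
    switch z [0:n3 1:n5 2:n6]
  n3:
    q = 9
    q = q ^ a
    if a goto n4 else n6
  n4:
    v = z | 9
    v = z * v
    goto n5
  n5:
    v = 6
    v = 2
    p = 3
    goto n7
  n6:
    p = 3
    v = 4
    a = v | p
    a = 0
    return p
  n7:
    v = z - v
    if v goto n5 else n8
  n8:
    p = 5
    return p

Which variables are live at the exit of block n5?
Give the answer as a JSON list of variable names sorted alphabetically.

Block summaries:
  n0: def={a,v,z} ue=∅
  n1: def={a,q} ue=∅
  n2: def={z} ue=∅
  n3: def={q} ue={a}
  n4: def={v} ue={z}
  n5: def={p,v} ue=∅
  n6: def={a,p,v} ue=∅
  n7: def={v} ue={v,z}
  n8: def={p} ue=∅

Liveness:
  n0: in=∅ out={a,z}
  n1: in=∅ out={a}
  n2: in={a} out={a,z}
  n3: in={a,z} out={z}
  n4: in={z} out={z}
  n5: in={z} out={v,z}
  n6: in=∅ out=∅
  n7: in={v,z} out={z}
  n8: in=∅ out=∅

live-out(n5) = ["v", "z"]

Answer: ["v", "z"]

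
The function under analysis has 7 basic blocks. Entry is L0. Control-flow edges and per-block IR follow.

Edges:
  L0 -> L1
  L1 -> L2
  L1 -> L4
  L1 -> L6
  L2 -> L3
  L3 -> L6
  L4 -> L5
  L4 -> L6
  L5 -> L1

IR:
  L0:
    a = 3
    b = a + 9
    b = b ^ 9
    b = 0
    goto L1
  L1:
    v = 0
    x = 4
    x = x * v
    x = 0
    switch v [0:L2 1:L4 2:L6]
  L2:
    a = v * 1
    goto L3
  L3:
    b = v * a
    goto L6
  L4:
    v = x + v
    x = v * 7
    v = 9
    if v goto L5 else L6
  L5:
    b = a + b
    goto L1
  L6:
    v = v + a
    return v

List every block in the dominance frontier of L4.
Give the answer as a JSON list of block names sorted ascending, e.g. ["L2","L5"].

idom tree: L1←L0 L2←L1 L3←L2 L4←L1 L5←L4 L6←L1
Dom∩ at merges:
  L1: preds {L0,L5}: {L0} ∩ {L0,L1,L4,L5} = {L0}; idom=L0
  L6: preds {L1,L3,L4}: {L0,L1} ∩ {L0,L1,L2,L3} ∩ {L0,L1,L4} = {L0,L1}; idom=L1

Frontier:
  L1←L0: walk · to L0
  L1←L5: walk L5→L4→L1 to L0
  L6←L1: walk · to L1
  L6←L3: walk L3→L2 to L1
  L6←L4: walk L4 to L1
  L0 → ∅
  L1 → {L1}
  L2 → {L6}
  L3 → {L6}
  L4 → {L1,L6}
  L5 → {L1}
  L6 → ∅

DF(L4) = ["L1", "L6"]

Answer: ["L1", "L6"]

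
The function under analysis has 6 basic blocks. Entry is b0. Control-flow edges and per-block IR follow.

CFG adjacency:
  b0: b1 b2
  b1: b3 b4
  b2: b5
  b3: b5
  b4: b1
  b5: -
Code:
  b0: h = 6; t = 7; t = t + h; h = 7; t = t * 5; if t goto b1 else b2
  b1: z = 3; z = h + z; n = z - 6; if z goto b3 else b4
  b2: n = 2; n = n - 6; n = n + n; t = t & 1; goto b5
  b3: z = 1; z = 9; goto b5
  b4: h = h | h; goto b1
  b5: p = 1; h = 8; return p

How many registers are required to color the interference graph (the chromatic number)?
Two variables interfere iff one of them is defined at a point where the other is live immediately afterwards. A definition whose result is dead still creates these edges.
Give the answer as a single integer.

def/use:
  b0: {h,t} / ∅
  b1: {n,z} / {h}
  b2: {n,t} / {t}
  b3: {z} / ∅
  b4: {h} / {h}
  b5: {h,p} / ∅

Backward fixpoint:
  b0: in=∅ out={h,t}
  b1: in={h} out={h}
  b2: in={t} out=∅
  b3: in=∅ out=∅
  b4: in={h} out={h}
  b5: in=∅ out=∅

Interfere edges:
  h: {n,p,t,z}
  n: {h,t,z}
  p: {h}
  t: {h,n}
  z: {h,n}

Registers:
  lower bound: {h,n,t} mutually conflict ⇒ χ ≥ 3
  3-colouring: R0={h}  R1={n,p}  R2={t,z}
  χ = 3

Answer: 3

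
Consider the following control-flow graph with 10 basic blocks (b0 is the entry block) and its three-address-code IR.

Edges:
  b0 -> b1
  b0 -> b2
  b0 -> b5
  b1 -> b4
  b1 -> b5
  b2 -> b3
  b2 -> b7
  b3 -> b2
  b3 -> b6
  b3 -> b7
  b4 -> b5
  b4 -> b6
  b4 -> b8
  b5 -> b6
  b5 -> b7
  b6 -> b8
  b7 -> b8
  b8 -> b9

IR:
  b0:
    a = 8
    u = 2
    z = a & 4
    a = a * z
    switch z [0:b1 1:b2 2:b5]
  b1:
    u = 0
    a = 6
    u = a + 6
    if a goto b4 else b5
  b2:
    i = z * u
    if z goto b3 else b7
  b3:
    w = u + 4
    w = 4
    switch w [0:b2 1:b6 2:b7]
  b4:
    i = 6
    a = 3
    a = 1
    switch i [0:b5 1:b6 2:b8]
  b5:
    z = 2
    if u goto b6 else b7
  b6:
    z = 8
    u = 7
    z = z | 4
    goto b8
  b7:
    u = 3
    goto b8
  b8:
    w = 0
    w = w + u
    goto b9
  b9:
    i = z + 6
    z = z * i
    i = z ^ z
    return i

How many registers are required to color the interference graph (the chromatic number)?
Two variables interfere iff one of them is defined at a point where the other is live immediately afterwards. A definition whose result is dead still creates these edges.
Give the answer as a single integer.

Answer: 4

Analysis:
def/use:
  b0: {a,u,z} / ∅
  b1: {a,u} / ∅
  b2: {i} / {u,z}
  b3: {w} / {u}
  b4: {a,i} / ∅
  b5: {z} / {u}
  b6: {u,z} / ∅
  b7: {u} / ∅
  b8: {w} / {u}
  b9: {i,z} / {z}

Liveness:
  b0: in=∅ out={u,z}
  b1: in={z} out={u,z}
  b2: in={u,z} out={u,z}
  b3: in={u,z} out={u,z}
  b4: in={u,z} out={u,z}
  b5: in={u} out={z}
  b6: in=∅ out={u,z}
  b7: in={z} out={u,z}
  b8: in={u,z} out={z}
  b9: in={z} out=∅

Interfere edges:
  a: {i,u,z}
  i: {a,u,z}
  u: {a,i,w,z}
  w: {u,z}
  z: {a,i,u,w}

Colouring:
  {a,i,u,z} pairwise interfere (4-clique) ⇒ χ ≥ 4
  4-colouring: R0={u}  R1={z}  R2={a,w}  R3={i}
  χ = 4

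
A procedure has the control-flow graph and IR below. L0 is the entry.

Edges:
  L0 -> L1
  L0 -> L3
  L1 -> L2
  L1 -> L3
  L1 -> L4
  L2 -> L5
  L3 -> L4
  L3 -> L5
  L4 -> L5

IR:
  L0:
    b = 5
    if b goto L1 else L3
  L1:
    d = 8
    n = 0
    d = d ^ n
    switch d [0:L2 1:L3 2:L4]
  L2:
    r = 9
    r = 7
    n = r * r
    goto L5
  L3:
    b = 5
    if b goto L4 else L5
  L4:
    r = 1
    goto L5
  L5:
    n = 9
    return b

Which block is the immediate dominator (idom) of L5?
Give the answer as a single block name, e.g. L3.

Answer: L0

Analysis:
idom tree: L1←L0 L2←L1 L3←L0 L4←L0 L5←L0
Dom at joins:
  L3: preds {L0,L1}: {L0} ∩ {L0,L1} = {L0}; idom=L0
  L4: preds {L1,L3}: {L0,L1} ∩ {L0,L3} = {L0}; idom=L0
  L5: preds {L2,L3,L4}: {L0,L1,L2} ∩ {L0,L3} ∩ {L0,L4} = {L0}; idom=L0

idom(L5) = L0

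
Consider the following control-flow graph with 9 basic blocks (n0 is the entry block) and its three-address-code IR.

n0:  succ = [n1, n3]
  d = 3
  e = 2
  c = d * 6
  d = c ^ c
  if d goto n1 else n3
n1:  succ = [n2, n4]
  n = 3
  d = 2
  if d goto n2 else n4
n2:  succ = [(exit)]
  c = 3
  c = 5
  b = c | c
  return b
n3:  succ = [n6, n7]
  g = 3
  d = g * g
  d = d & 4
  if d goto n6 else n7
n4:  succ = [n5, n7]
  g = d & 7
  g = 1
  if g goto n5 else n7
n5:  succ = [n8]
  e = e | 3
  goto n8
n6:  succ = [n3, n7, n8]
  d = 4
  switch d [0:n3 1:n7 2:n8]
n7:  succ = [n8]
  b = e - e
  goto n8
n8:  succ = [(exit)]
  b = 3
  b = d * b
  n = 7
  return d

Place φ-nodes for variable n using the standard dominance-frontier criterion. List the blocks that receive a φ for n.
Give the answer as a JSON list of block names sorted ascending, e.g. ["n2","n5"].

idom tree: n1←n0 n2←n1 n3←n0 n4←n1 n5←n4 n6←n3 n7←n0 n8←n0
Dom at joins:
  n3: preds {n0,n6}: {n0} ∩ {n0,n3,n6} = {n0}; idom=n0
  n7: preds {n3,n4,n6}: {n0,n3} ∩ {n0,n1,n4} ∩ {n0,n3,n6} = {n0}; idom=n0
  n8: preds {n5,n6,n7}: {n0,n1,n4,n5} ∩ {n0,n3,n6} ∩ {n0,n7} = {n0}; idom=n0

DF derivation:
  n3←n0: walk · to n0
  n3←n6: walk n6→n3 to n0
  n7←n3: walk n3 to n0
  n7←n4: walk n4→n1 to n0
  n7←n6: walk n6→n3 to n0
  n8←n5: walk n5→n4→n1 to n0
  n8←n6: walk n6→n3 to n0
  n8←n7: walk n7 to n0
  DF(n0)=∅
  DF(n1)={n7,n8}
  DF(n2)=∅
  DF(n3)={n3,n7,n8}
  DF(n4)={n7,n8}
  DF(n5)={n8}
  DF(n6)={n3,n7,n8}
  DF(n7)={n8}
  DF(n8)=∅

φ for n: defs {n1,n8}
  DF⁺ = {n7,n8}

Answer: ["n7", "n8"]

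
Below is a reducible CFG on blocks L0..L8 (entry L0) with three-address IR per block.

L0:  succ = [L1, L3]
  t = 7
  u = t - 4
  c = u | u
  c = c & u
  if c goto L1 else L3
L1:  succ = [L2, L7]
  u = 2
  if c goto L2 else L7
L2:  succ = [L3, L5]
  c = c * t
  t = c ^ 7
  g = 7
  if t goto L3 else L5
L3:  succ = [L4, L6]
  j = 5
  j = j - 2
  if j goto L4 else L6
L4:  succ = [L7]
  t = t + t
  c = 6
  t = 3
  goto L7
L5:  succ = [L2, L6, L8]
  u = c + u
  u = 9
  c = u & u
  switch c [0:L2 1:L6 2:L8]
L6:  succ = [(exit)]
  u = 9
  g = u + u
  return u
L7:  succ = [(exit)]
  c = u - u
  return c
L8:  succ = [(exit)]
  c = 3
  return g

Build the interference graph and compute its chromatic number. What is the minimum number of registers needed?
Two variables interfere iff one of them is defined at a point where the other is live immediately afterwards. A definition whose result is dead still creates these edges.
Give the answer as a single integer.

Per-block:
  L0: def={c,t,u} ue=∅
  L1: def={u} ue={c}
  L2: def={c,g,t} ue={c,t}
  L3: def={j} ue=∅
  L4: def={c,t} ue={t}
  L5: def={c,u} ue={c,u}
  L6: def={g,u} ue=∅
  L7: def={c} ue={u}
  L8: def={c} ue={g}

Live sets:
  live L0: ∅→{c,t,u}
  live L1: {c,t}→{c,t,u}
  live L2: {c,t,u}→{c,g,t,u}
  live L3: {t,u}→{t,u}
  live L4: {t,u}→{u}
  live L5: {c,g,t,u}→{c,g,t,u}
  live L6: ∅→∅
  live L7: {u}→∅
  live L8: {g}→∅

Conflict graph:
  c: {g,t,u}
  g: {c,t,u}
  j: {t,u}
  t: {c,g,j,u}
  u: {c,g,j,t}

Colouring:
  lower bound: {c,g,t,u} mutually conflict ⇒ χ ≥ 4
  assign c→c2 g→c3 j→c2 t→c0 u→c1 — no edge inside a register ⇒ χ ≤ 4
  χ = 4

Answer: 4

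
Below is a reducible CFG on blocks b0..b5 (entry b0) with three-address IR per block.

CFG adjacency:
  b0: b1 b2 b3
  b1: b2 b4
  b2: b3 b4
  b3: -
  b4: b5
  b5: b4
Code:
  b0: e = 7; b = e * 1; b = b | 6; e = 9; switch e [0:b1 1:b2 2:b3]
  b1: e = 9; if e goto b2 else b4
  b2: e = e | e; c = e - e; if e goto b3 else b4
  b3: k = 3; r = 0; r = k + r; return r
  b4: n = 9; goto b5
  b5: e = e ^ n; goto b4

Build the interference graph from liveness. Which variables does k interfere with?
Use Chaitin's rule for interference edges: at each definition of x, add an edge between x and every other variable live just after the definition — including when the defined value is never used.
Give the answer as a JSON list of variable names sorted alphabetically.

def/use:
  b0: def={b,e} ue=∅
  b1: def={e} ue=∅
  b2: def={c,e} ue={e}
  b3: def={k,r} ue=∅
  b4: def={n} ue=∅
  b5: def={e} ue={e,n}

Live sets:
  b0: in=∅ out={e}
  b1: in=∅ out={e}
  b2: in={e} out={e}
  b3: in=∅ out=∅
  b4: in={e} out={e,n}
  b5: in={e,n} out={e}

Interfere edges:
  b — ∅
  c — {e}
  e — {c,n}
  k — {r}
  n — {e}
  r — {k}

N(k) = ["r"]

Answer: ["r"]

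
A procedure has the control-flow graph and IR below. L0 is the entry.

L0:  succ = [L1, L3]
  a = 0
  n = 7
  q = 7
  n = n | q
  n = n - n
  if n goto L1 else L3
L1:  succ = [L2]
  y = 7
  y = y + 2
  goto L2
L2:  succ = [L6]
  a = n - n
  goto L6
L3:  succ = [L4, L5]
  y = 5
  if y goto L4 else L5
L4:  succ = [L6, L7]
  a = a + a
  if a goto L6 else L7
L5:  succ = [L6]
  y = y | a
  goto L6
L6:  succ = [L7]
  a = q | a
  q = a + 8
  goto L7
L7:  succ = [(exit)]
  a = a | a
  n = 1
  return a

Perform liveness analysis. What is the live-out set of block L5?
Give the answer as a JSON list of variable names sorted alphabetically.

def/use:
  L0: def={a,n,q} ue=∅
  L1: def={y} ue=∅
  L2: def={a} ue={n}
  L3: def={y} ue=∅
  L4: def={a} ue={a}
  L5: def={y} ue={a,y}
  L6: def={a,q} ue={a,q}
  L7: def={a,n} ue={a}

Backward fixpoint:
  live L0: ∅→{a,n,q}
  live L1: {n,q}→{n,q}
  live L2: {n,q}→{a,q}
  live L3: {a,q}→{a,q,y}
  live L4: {a,q}→{a,q}
  live L5: {a,q,y}→{a,q}
  live L6: {a,q}→{a}
  live L7: {a}→∅

live-out(L5) = ["a", "q"]

Answer: ["a", "q"]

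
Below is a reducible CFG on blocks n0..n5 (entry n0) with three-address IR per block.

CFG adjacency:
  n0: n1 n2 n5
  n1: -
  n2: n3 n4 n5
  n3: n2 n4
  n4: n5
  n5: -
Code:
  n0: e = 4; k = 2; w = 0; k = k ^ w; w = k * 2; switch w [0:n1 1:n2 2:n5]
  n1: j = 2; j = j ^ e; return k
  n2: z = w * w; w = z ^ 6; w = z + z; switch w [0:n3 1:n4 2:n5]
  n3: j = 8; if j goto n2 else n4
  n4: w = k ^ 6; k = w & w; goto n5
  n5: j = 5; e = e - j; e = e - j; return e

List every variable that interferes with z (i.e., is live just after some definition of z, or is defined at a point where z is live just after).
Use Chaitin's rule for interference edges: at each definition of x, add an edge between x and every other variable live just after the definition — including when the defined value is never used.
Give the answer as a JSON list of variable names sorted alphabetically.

Answer: ["e", "k", "w"]

Working:
Block summaries:
  n0: {e,k,w} / ∅
  n1: {j} / {e,k}
  n2: {w,z} / {w}
  n3: {j} / ∅
  n4: {k,w} / {k}
  n5: {e,j} / {e}

Liveness:
  n0: in=∅ out={e,k,w}
  n1: in={e,k} out=∅
  n2: in={e,k,w} out={e,k,w}
  n3: in={e,k,w} out={e,k,w}
  n4: in={e,k} out={e}
  n5: in={e} out=∅

Interference:
  e — {j,k,w,z}
  j — {e,k,w}
  k — {e,j,w,z}
  w — {e,j,k,z}
  z — {e,k,w}

N(z) = ["e", "k", "w"]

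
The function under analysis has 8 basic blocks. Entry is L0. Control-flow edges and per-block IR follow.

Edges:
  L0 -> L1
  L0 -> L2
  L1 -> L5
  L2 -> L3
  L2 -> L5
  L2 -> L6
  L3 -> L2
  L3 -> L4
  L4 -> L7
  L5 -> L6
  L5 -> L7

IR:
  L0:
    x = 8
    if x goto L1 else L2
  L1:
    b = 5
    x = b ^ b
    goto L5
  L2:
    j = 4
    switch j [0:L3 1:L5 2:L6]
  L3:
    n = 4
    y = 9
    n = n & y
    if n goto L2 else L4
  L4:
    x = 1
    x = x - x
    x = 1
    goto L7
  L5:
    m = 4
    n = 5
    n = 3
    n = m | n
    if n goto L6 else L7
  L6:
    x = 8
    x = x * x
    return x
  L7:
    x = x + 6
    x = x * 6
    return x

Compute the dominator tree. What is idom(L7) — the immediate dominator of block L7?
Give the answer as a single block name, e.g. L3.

idom tree: L1←L0 L2←L0 L3←L2 L4←L3 L5←L0 L6←L0 L7←L0
Join-block Dom:
  L2: preds {L0,L3}: {L0} ∩ {L0,L2,L3} = {L0}; idom=L0
  L5: preds {L1,L2}: {L0,L1} ∩ {L0,L2} = {L0}; idom=L0
  L6: preds {L2,L5}: {L0,L2} ∩ {L0,L5} = {L0}; idom=L0
  L7: preds {L4,L5}: {L0,L2,L3,L4} ∩ {L0,L5} = {L0}; idom=L0

idom(L7) = L0

Answer: L0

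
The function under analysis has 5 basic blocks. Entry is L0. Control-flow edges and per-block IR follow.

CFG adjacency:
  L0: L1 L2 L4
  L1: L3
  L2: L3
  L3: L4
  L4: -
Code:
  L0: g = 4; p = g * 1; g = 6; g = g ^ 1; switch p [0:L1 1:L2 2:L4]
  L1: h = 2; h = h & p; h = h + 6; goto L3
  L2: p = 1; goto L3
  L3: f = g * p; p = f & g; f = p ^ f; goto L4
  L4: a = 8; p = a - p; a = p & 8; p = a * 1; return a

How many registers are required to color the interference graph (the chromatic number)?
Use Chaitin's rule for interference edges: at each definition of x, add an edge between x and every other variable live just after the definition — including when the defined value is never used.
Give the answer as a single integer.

def/use:
  L0: {g,p} / ∅
  L1: {h} / {p}
  L2: {p} / ∅
  L3: {f,p} / {g,p}
  L4: {a,p} / {p}

Liveness:
  live L0: ∅→{g,p}
  live L1: {g,p}→{g,p}
  live L2: {g}→{g,p}
  live L3: {g,p}→{p}
  live L4: {p}→∅

Interference:
  a↔{p}
  f↔{g,p}
  g↔{f,h,p}
  h↔{g,p}
  p↔{a,f,g,h}

Chromatic number:
  {f,g,p} pairwise interfere (3-clique) ⇒ χ ≥ 3
  3-colouring: c0={p}  c1={a,g}  c2={f,h}
  χ = 3

Answer: 3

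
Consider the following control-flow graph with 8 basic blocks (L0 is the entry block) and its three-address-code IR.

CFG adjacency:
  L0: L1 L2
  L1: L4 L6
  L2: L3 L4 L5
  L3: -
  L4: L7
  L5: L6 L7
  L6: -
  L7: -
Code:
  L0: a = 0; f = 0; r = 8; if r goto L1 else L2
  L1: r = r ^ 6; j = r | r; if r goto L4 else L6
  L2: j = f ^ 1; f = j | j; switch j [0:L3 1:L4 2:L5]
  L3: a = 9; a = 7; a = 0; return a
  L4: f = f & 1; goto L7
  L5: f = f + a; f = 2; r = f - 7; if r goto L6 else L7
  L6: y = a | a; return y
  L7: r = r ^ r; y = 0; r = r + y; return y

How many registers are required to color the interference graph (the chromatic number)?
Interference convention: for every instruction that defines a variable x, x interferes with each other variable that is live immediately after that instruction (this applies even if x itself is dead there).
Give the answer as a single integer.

Block summaries:
  L0: def={a,f,r} ue=∅
  L1: def={j,r} ue={r}
  L2: def={f,j} ue={f}
  L3: def={a} ue=∅
  L4: def={f} ue={f}
  L5: def={f,r} ue={a,f}
  L6: def={y} ue={a}
  L7: def={r,y} ue={r}

Backward fixpoint:
  L0: in=∅ out={a,f,r}
  L1: in={a,f,r} out={a,f,r}
  L2: in={a,f,r} out={a,f,r}
  L3: in=∅ out=∅
  L4: in={f,r} out={r}
  L5: in={a,f} out={a,r}
  L6: in={a} out=∅
  L7: in={r} out=∅

Interference:
  a↔{f,j,r}
  f↔{a,j,r}
  j↔{a,f,r}
  r↔{a,f,j,y}
  y↔{r}

Registers:
  clique {a,f,j,r} ⇒ need ≥ 4
  4-colouring: r0={r}  r1={a,y}  r2={f}  r3={j}
  χ = 4

Answer: 4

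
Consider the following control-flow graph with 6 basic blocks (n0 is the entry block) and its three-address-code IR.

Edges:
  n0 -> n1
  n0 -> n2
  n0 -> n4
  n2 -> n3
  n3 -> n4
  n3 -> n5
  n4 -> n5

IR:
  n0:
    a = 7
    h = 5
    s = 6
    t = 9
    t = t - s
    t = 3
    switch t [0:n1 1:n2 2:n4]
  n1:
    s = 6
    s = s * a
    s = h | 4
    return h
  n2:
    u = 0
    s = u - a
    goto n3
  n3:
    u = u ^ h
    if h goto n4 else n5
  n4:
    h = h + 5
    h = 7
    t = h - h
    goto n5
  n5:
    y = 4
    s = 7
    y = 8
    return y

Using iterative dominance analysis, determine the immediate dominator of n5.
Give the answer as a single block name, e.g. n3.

idom tree: n1←n0 n2←n0 n3←n2 n4←n0 n5←n0
Dom at joins:
  n4: preds {n0,n3}: {n0} ∩ {n0,n2,n3} = {n0}; idom=n0
  n5: preds {n3,n4}: {n0,n2,n3} ∩ {n0,n4} = {n0}; idom=n0

idom(n5) = n0

Answer: n0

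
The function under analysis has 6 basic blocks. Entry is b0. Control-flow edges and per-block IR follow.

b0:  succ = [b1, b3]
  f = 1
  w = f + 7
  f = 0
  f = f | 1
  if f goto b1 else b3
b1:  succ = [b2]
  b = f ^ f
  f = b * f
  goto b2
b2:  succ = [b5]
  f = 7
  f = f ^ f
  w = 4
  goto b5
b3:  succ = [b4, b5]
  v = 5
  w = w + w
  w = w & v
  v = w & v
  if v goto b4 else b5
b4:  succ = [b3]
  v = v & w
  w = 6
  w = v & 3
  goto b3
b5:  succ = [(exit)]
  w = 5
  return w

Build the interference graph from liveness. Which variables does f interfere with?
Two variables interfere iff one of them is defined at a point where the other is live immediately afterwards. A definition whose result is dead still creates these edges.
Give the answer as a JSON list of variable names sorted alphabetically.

Answer: ["b", "w"]

Derivation:
Per-block:
  b0: {f,w} / ∅
  b1: {b,f} / {f}
  b2: {f,w} / ∅
  b3: {v,w} / {w}
  b4: {v,w} / {v,w}
  b5: {w} / ∅

Live sets:
  live b0: ∅→{f,w}
  live b1: {f}→∅
  live b2: ∅→∅
  live b3: {w}→{v,w}
  live b4: {v,w}→{w}
  live b5: ∅→∅

Interfere edges:
  b — {f}
  f — {b,w}
  v — {w}
  w — {f,v}

N(f) = ["b", "w"]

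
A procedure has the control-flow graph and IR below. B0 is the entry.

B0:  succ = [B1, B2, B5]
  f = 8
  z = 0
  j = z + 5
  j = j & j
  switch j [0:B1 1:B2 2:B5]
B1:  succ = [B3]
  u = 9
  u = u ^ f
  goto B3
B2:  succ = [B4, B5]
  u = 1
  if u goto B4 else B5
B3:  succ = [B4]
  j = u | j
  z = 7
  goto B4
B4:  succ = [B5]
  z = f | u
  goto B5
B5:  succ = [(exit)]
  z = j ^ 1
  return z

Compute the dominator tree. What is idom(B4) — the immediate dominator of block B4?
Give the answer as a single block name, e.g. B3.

Answer: B0

Analysis:
idom tree: B1←B0 B2←B0 B3←B1 B4←B0 B5←B0
Dom∩ at merges:
  B4: preds {B2,B3}: {B0,B2} ∩ {B0,B1,B3} = {B0}; idom=B0
  B5: preds {B0,B2,B4}: {B0} ∩ {B0,B2} ∩ {B0,B4} = {B0}; idom=B0

idom(B4) = B0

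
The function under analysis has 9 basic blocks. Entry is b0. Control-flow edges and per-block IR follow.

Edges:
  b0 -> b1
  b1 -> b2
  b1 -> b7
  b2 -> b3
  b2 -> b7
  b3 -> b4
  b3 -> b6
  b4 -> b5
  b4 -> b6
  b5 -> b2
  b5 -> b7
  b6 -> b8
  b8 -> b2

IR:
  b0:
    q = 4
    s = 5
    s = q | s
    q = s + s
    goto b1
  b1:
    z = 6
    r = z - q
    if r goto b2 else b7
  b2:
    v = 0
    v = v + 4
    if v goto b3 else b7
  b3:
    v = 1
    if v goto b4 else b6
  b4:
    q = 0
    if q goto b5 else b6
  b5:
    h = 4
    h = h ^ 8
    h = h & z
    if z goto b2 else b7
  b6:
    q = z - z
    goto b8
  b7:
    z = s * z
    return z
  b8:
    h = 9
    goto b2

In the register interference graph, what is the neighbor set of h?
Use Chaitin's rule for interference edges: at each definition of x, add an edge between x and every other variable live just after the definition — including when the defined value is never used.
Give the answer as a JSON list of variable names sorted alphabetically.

Block summaries:
  b0 def {q,s} use ∅
  b1 def {r,z} use {q}
  b2 def {v} use ∅
  b3 def {v} use ∅
  b4 def {q} use ∅
  b5 def {h} use {z}
  b6 def {q} use {z}
  b7 def {z} use {s,z}
  b8 def {h} use ∅

Liveness:
  b0 li=∅ lo={q,s}
  b1 li={q,s} lo={s,z}
  b2 li={s,z} lo={s,z}
  b3 li={s,z} lo={s,z}
  b4 li={s,z} lo={s,z}
  b5 li={s,z} lo={s,z}
  b6 li={s,z} lo={s,z}
  b7 li={s,z} lo=∅
  b8 li={s,z} lo={s,z}

Conflict graph:
  h: {s,z}
  q: {s,z}
  r: {s,z}
  s: {h,q,r,v,z}
  v: {s,z}
  z: {h,q,r,s,v}

N(h) = ["s", "z"]

Answer: ["s", "z"]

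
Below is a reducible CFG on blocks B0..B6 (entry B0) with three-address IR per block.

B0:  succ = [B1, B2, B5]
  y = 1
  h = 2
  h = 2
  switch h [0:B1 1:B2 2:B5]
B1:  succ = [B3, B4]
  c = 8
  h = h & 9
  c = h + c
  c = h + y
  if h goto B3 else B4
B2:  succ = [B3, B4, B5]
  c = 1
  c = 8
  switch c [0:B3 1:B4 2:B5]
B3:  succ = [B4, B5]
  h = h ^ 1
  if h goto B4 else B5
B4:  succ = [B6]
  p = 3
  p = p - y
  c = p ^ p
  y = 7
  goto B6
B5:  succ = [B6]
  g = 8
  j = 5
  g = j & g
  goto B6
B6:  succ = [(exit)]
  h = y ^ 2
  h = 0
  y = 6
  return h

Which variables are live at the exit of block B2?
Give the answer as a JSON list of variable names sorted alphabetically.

Answer: ["h", "y"]

Analysis:
Per-block:
  B0: {h,y} / ∅
  B1: {c,h} / {h,y}
  B2: {c} / ∅
  B3: {h} / {h}
  B4: {c,p,y} / {y}
  B5: {g,j} / ∅
  B6: {h,y} / {y}

Live sets:
  B0: in=∅ out={h,y}
  B1: in={h,y} out={h,y}
  B2: in={h,y} out={h,y}
  B3: in={h,y} out={y}
  B4: in={y} out={y}
  B5: in={y} out={y}
  B6: in={y} out=∅

live-out(B2) = ["h", "y"]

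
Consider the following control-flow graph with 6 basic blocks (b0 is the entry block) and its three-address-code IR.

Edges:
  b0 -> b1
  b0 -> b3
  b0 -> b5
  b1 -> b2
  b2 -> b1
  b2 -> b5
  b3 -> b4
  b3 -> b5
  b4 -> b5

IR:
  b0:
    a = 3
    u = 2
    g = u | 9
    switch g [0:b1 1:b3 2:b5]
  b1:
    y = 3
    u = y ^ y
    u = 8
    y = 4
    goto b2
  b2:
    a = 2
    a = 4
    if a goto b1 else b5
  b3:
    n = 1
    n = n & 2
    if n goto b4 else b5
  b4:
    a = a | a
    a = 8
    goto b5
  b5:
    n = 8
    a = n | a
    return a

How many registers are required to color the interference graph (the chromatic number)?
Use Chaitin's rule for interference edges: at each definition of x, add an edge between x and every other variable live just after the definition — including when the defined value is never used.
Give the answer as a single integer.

Block summaries:
  b0: def={a,g,u} ue=∅
  b1: def={u,y} ue=∅
  b2: def={a} ue=∅
  b3: def={n} ue=∅
  b4: def={a} ue={a}
  b5: def={a,n} ue={a}

Backward fixpoint:
  live b0: ∅→{a}
  live b1: ∅→∅
  live b2: ∅→{a}
  live b3: {a}→{a}
  live b4: {a}→{a}
  live b5: {a}→∅

Interfere edges:
  a↔{g,n,u}
  g↔{a}
  n↔{a}
  u↔{a}
  y↔∅

Colouring:
  lower bound: {a,g} mutually conflict ⇒ χ ≥ 2
  2-colouring: r0={a,y}  r1={g,n,u}
  χ = 2

Answer: 2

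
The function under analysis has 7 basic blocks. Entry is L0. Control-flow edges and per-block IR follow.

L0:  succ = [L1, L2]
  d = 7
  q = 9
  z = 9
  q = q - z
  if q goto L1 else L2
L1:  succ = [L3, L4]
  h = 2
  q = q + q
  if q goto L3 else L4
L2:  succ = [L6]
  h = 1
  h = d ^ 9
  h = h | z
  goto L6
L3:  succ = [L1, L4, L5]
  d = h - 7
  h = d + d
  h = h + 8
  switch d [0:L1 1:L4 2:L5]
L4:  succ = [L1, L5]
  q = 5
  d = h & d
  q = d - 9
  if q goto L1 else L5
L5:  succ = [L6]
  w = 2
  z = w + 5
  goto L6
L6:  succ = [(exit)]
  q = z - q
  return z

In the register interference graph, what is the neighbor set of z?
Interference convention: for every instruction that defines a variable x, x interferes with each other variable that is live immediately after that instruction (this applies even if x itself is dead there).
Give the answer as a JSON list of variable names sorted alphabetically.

Answer: ["d", "h", "q"]

Analysis:
Block summaries:
  L0: {d,q,z} / ∅
  L1: {h,q} / {q}
  L2: {h} / {d,z}
  L3: {d,h} / {h}
  L4: {d,q} / {d,h}
  L5: {w,z} / ∅
  L6: {q} / {q,z}

Live sets:
  live L0: ∅→{d,q,z}
  live L1: {d,q}→{d,h,q}
  live L2: {d,q,z}→{q,z}
  live L3: {h,q}→{d,h,q}
  live L4: {d,h}→{d,q}
  live L5: {q}→{q,z}
  live L6: {q,z}→∅

Interfere edges:
  d↔{h,q,z}
  h↔{d,q,z}
  q↔{d,h,w,z}
  w↔{q}
  z↔{d,h,q}

N(z) = ["d", "h", "q"]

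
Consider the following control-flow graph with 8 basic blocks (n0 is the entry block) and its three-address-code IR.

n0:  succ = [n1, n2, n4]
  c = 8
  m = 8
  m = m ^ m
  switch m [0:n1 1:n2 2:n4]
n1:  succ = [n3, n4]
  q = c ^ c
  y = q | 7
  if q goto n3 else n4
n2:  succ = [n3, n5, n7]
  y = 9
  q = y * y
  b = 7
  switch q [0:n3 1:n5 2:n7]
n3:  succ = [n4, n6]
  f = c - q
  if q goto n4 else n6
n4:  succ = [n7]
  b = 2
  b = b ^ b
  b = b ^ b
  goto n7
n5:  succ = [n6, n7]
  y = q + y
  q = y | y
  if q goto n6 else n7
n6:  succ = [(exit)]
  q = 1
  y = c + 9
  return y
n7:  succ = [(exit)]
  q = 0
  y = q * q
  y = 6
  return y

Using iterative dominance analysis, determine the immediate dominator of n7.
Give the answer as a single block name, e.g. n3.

idom tree: n1←n0 n2←n0 n3←n0 n4←n0 n5←n2 n6←n0 n7←n0
Dom at joins:
  n3: preds {n1,n2}: {n0,n1} ∩ {n0,n2} = {n0}; idom=n0
  n4: preds {n0,n1,n3}: {n0} ∩ {n0,n1} ∩ {n0,n3} = {n0}; idom=n0
  n6: preds {n3,n5}: {n0,n3} ∩ {n0,n2,n5} = {n0}; idom=n0
  n7: preds {n2,n4,n5}: {n0,n2} ∩ {n0,n4} ∩ {n0,n2,n5} = {n0}; idom=n0

idom(n7) = n0

Answer: n0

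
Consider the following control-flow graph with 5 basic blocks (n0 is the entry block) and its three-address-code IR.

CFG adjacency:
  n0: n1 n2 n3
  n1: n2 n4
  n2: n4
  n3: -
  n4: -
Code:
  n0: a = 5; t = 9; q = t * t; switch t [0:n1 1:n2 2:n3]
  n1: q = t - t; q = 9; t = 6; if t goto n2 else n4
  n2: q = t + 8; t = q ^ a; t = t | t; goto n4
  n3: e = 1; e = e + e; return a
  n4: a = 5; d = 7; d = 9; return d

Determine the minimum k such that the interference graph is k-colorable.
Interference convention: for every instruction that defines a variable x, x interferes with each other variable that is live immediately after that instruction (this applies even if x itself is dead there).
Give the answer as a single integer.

Per-block:
  n0 def {a,q,t} use ∅
  n1 def {q,t} use {t}
  n2 def {q,t} use {a,t}
  n3 def {e} use {a}
  n4 def {a,d} use ∅

Live sets:
  n0 li=∅ lo={a,t}
  n1 li={a,t} lo={a,t}
  n2 li={a,t} lo=∅
  n3 li={a} lo=∅
  n4 li=∅ lo=∅

Interfere edges:
  a↔{e,q,t}
  d↔∅
  e↔{a}
  q↔{a,t}
  t↔{a,q}

Colouring:
  {a,q,t} pairwise interfere (3-clique) ⇒ χ ≥ 3
  assign a→c0 d→c0 e→c1 q→c1 t→c2 — no edge inside a register ⇒ χ ≤ 3
  χ = 3

Answer: 3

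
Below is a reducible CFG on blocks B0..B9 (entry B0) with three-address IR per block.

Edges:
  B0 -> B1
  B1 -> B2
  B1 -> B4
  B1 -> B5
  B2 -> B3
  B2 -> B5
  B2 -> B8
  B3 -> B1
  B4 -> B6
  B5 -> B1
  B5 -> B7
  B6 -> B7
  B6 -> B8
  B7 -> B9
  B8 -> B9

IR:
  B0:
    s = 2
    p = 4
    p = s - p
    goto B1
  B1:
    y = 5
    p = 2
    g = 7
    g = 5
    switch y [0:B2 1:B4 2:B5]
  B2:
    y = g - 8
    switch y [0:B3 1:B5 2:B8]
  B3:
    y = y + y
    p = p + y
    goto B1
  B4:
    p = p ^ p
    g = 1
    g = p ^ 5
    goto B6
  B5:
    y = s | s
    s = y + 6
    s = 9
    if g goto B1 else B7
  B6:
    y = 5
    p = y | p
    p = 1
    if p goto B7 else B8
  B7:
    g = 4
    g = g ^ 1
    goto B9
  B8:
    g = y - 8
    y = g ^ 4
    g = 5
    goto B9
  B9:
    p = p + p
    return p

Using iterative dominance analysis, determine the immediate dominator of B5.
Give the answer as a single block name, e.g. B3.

idom tree: B1←B0 B2←B1 B3←B2 B4←B1 B5←B1 B6←B4 B7←B1 B8←B1 B9←B1
Dom∩ at merges:
  B1: preds {B0,B3,B5}: {B0} ∩ {B0,B1,B2,B3} ∩ {B0,B1,B5} = {B0}; idom=B0
  B5: preds {B1,B2}: {B0,B1} ∩ {B0,B1,B2} = {B0,B1}; idom=B1
  B7: preds {B5,B6}: {B0,B1,B5} ∩ {B0,B1,B4,B6} = {B0,B1}; idom=B1
  B8: preds {B2,B6}: {B0,B1,B2} ∩ {B0,B1,B4,B6} = {B0,B1}; idom=B1
  B9: preds {B7,B8}: {B0,B1,B7} ∩ {B0,B1,B8} = {B0,B1}; idom=B1

idom(B5) = B1

Answer: B1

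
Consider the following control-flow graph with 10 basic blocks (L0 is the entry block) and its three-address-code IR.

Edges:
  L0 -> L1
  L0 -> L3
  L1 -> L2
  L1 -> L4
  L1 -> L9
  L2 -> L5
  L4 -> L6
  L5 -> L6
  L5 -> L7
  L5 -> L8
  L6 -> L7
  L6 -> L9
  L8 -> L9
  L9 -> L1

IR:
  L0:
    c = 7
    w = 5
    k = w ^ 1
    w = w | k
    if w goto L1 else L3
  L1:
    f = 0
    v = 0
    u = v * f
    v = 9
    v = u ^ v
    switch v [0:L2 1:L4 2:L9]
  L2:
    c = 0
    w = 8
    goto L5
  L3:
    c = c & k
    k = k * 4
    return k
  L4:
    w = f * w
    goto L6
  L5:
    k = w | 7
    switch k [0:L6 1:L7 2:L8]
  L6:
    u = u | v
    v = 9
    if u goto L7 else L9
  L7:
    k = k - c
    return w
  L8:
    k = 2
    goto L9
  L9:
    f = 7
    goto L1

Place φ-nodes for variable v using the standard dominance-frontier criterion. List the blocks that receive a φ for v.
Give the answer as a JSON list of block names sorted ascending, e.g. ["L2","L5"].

idom tree: L1←L0 L2←L1 L3←L0 L4←L1 L5←L2 L6←L1 L7←L1 L8←L5 L9←L1
Dom at joins:
  L1: preds {L0,L9}: {L0} ∩ {L0,L1,L9} = {L0}; idom=L0
  L6: preds {L4,L5}: {L0,L1,L4} ∩ {L0,L1,L2,L5} = {L0,L1}; idom=L1
  L7: preds {L5,L6}: {L0,L1,L2,L5} ∩ {L0,L1,L6} = {L0,L1}; idom=L1
  L9: preds {L1,L6,L8}: {L0,L1} ∩ {L0,L1,L6} ∩ {L0,L1,L2,L5,L8} = {L0,L1}; idom=L1

DF derivation:
  L1←L0: walk · to L0
  L1←L9: walk L9→L1 to L0
  L6←L4: walk L4 to L1
  L6←L5: walk L5→L2 to L1
  L7←L5: walk L5→L2 to L1
  L7←L6: walk L6 to L1
  L9←L1: walk · to L1
  L9←L6: walk L6 to L1
  L9←L8: walk L8→L5→L2 to L1
  L0 → ∅
  L1 → {L1}
  L2 → {L6,L7,L9}
  L3 → ∅
  L4 → {L6}
  L5 → {L6,L7,L9}
  L6 → {L7,L9}
  L7 → ∅
  L8 → {L9}
  L9 → {L1}

φ for v: defs {L1,L6}
  DF⁺ = {L1,L7,L9}

Answer: ["L1", "L7", "L9"]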